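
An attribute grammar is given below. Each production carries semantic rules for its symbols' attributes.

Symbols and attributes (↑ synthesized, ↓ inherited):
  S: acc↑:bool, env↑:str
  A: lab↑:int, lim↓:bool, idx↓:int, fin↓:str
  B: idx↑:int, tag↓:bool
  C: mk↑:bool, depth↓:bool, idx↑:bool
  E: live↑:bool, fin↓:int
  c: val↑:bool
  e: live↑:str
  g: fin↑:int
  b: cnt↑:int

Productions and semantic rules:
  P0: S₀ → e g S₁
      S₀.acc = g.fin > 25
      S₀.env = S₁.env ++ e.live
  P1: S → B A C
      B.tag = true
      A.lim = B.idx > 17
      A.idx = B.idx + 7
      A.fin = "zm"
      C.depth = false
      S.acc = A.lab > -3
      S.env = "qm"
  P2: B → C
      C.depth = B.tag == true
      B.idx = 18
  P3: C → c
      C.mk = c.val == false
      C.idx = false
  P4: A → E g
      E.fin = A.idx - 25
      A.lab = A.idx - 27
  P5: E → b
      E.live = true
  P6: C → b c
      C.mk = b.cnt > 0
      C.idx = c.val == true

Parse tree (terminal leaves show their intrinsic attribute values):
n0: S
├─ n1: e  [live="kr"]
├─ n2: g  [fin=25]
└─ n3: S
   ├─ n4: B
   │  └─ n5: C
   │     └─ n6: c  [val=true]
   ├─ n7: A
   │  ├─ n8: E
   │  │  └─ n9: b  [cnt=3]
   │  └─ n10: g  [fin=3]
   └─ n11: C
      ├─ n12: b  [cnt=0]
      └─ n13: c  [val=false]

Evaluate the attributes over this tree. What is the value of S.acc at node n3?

true

1. n1.live = "kr"  [terminal]
2. n2.fin = 25  [terminal]
3. n4.tag = true  [true]
4. n5.depth = true  [B.tag == true]
5. n6.val = true  [terminal]
6. n5.mk = false  [c.val == false]
7. n5.idx = false  [false]
8. n4.idx = 18  [18]
9. n7.lim = true  [B.idx > 17]
10. n7.idx = 25  [B.idx + 7]
11. n7.fin = "zm"  ["zm"]
12. n8.fin = 0  [A.idx - 25]
13. n9.cnt = 3  [terminal]
14. n8.live = true  [true]
15. n10.fin = 3  [terminal]
16. n7.lab = -2  [A.idx - 27]
17. n11.depth = false  [false]
18. n12.cnt = 0  [terminal]
19. n13.val = false  [terminal]
20. n11.mk = false  [b.cnt > 0]
21. n11.idx = false  [c.val == true]
22. n3.acc = true  [A.lab > -3]
23. n3.env = "qm"  ["qm"]
24. n0.acc = false  [g.fin > 25]
25. n0.env = "qmkr"  [S₁.env ++ e.live]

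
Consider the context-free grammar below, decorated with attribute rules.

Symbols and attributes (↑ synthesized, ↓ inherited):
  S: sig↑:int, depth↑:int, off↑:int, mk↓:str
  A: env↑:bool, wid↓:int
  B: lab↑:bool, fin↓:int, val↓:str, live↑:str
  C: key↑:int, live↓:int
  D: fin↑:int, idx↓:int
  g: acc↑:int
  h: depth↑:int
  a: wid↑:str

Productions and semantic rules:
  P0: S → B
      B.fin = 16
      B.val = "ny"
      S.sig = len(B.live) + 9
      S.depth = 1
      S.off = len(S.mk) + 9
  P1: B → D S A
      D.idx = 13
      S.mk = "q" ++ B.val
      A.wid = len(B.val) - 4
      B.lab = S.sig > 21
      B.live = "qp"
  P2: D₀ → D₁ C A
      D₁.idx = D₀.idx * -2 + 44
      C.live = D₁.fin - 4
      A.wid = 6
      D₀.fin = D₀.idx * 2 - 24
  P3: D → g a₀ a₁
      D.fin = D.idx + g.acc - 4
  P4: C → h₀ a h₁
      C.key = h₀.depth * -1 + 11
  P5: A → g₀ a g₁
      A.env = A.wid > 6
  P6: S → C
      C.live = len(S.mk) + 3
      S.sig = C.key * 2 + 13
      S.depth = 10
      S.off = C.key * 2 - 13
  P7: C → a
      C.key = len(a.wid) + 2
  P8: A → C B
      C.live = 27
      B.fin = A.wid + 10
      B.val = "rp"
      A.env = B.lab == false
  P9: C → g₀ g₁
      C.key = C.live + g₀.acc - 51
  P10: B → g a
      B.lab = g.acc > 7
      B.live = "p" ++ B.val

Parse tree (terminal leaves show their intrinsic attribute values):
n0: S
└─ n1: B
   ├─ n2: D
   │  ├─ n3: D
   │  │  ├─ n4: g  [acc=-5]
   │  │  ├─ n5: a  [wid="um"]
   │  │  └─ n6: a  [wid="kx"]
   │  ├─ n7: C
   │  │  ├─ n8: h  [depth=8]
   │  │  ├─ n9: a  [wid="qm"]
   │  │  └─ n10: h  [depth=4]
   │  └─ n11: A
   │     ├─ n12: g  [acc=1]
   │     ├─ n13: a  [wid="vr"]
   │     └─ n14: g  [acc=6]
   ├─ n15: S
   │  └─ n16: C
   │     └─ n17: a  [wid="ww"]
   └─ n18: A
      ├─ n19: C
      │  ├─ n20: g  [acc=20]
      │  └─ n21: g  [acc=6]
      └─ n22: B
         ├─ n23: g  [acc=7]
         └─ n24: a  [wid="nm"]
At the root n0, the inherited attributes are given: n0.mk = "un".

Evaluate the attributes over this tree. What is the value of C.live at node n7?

1. n0.mk = "un"  [given at root]
2. n1.fin = 16  [16]
3. n1.val = "ny"  ["ny"]
4. n2.idx = 13  [13]
5. n3.idx = 18  [D₀.idx * -2 + 44]
6. n4.acc = -5  [terminal]
7. n5.wid = "um"  [terminal]
8. n6.wid = "kx"  [terminal]
9. n3.fin = 9  [D.idx + g.acc - 4]
10. n7.live = 5  [D₁.fin - 4]
11. n8.depth = 8  [terminal]
12. n9.wid = "qm"  [terminal]
13. n10.depth = 4  [terminal]
14. n7.key = 3  [h₀.depth * -1 + 11]
15. n11.wid = 6  [6]
16. n12.acc = 1  [terminal]
17. n13.wid = "vr"  [terminal]
18. n14.acc = 6  [terminal]
19. n11.env = false  [A.wid > 6]
20. n2.fin = 2  [D₀.idx * 2 - 24]
21. n15.mk = "qny"  ["q" ++ B.val]
22. n16.live = 6  [len(S.mk) + 3]
23. n17.wid = "ww"  [terminal]
24. n16.key = 4  [len(a.wid) + 2]
25. n15.sig = 21  [C.key * 2 + 13]
26. n15.depth = 10  [10]
27. n15.off = -5  [C.key * 2 - 13]
28. n18.wid = -2  [len(B.val) - 4]
29. n19.live = 27  [27]
30. n20.acc = 20  [terminal]
31. n21.acc = 6  [terminal]
32. n19.key = -4  [C.live + g₀.acc - 51]
33. n22.fin = 8  [A.wid + 10]
34. n22.val = "rp"  ["rp"]
35. n23.acc = 7  [terminal]
36. n24.wid = "nm"  [terminal]
37. n22.lab = false  [g.acc > 7]
38. n22.live = "prp"  ["p" ++ B.val]
39. n18.env = true  [B.lab == false]
40. n1.lab = false  [S.sig > 21]
41. n1.live = "qp"  ["qp"]
42. n0.sig = 11  [len(B.live) + 9]
43. n0.depth = 1  [1]
44. n0.off = 11  [len(S.mk) + 9]

5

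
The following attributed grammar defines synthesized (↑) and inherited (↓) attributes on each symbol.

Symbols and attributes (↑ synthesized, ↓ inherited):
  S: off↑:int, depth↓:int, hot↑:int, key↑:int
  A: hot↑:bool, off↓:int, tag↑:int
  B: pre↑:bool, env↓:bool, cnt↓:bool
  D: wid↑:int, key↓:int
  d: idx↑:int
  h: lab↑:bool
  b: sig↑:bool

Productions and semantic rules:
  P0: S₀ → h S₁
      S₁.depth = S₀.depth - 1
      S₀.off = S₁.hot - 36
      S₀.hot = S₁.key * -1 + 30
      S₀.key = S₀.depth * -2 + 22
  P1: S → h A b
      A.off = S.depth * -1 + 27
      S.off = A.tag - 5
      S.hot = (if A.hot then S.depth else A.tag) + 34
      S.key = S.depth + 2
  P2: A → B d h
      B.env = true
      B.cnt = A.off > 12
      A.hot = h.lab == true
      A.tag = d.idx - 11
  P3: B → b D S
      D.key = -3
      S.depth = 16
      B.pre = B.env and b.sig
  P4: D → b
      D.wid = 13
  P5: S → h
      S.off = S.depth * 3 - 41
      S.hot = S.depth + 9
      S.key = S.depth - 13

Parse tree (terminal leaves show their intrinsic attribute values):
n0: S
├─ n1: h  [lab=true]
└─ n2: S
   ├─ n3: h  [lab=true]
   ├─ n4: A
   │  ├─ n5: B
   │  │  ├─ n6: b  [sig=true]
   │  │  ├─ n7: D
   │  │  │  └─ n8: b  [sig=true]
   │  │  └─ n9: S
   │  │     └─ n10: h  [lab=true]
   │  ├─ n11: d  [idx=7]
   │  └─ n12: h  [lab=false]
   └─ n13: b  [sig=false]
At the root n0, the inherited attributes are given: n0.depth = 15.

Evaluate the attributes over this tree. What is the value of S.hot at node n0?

14

1. n0.depth = 15  [given at root]
2. n1.lab = true  [terminal]
3. n2.depth = 14  [S₀.depth - 1]
4. n3.lab = true  [terminal]
5. n4.off = 13  [S.depth * -1 + 27]
6. n5.env = true  [true]
7. n5.cnt = true  [A.off > 12]
8. n6.sig = true  [terminal]
9. n7.key = -3  [-3]
10. n8.sig = true  [terminal]
11. n7.wid = 13  [13]
12. n9.depth = 16  [16]
13. n10.lab = true  [terminal]
14. n9.off = 7  [S.depth * 3 - 41]
15. n9.hot = 25  [S.depth + 9]
16. n9.key = 3  [S.depth - 13]
17. n5.pre = true  [B.env and b.sig]
18. n11.idx = 7  [terminal]
19. n12.lab = false  [terminal]
20. n4.hot = false  [h.lab == true]
21. n4.tag = -4  [d.idx - 11]
22. n13.sig = false  [terminal]
23. n2.off = -9  [A.tag - 5]
24. n2.hot = 30  [(if A.hot then S.depth else A.tag) + 34]
25. n2.key = 16  [S.depth + 2]
26. n0.off = -6  [S₁.hot - 36]
27. n0.hot = 14  [S₁.key * -1 + 30]
28. n0.key = -8  [S₀.depth * -2 + 22]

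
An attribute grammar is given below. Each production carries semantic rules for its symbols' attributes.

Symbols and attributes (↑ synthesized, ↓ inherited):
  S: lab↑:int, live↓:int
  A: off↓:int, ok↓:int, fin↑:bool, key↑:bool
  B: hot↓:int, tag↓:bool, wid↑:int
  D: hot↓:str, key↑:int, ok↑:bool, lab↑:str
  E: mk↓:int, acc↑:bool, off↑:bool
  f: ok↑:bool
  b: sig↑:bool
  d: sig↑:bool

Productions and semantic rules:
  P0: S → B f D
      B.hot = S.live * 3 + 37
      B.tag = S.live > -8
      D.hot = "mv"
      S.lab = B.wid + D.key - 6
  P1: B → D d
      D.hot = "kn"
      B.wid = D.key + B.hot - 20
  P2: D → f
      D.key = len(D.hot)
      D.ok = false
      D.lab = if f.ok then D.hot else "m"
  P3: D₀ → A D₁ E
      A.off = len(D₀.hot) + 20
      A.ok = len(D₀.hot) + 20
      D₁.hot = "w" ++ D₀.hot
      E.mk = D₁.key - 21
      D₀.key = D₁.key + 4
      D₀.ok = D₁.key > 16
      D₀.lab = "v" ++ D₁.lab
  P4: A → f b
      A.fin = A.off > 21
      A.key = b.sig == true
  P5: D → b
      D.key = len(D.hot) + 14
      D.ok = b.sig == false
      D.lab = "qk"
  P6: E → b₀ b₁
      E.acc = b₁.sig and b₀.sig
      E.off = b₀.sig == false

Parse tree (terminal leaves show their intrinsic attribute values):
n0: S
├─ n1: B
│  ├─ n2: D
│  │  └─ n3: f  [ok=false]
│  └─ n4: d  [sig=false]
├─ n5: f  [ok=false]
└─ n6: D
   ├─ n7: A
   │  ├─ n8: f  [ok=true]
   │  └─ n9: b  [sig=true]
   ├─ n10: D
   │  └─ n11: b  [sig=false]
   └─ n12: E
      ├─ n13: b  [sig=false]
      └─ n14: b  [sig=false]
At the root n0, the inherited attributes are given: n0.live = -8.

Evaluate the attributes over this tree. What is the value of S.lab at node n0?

1. n0.live = -8  [given at root]
2. n1.hot = 13  [S.live * 3 + 37]
3. n1.tag = false  [S.live > -8]
4. n2.hot = "kn"  ["kn"]
5. n3.ok = false  [terminal]
6. n2.key = 2  [len(D.hot)]
7. n2.ok = false  [false]
8. n2.lab = "m"  [if f.ok then D.hot else "m"]
9. n4.sig = false  [terminal]
10. n1.wid = -5  [D.key + B.hot - 20]
11. n5.ok = false  [terminal]
12. n6.hot = "mv"  ["mv"]
13. n7.off = 22  [len(D₀.hot) + 20]
14. n7.ok = 22  [len(D₀.hot) + 20]
15. n8.ok = true  [terminal]
16. n9.sig = true  [terminal]
17. n7.fin = true  [A.off > 21]
18. n7.key = true  [b.sig == true]
19. n10.hot = "wmv"  ["w" ++ D₀.hot]
20. n11.sig = false  [terminal]
21. n10.key = 17  [len(D.hot) + 14]
22. n10.ok = true  [b.sig == false]
23. n10.lab = "qk"  ["qk"]
24. n12.mk = -4  [D₁.key - 21]
25. n13.sig = false  [terminal]
26. n14.sig = false  [terminal]
27. n12.acc = false  [b₁.sig and b₀.sig]
28. n12.off = true  [b₀.sig == false]
29. n6.key = 21  [D₁.key + 4]
30. n6.ok = true  [D₁.key > 16]
31. n6.lab = "vqk"  ["v" ++ D₁.lab]
32. n0.lab = 10  [B.wid + D.key - 6]

10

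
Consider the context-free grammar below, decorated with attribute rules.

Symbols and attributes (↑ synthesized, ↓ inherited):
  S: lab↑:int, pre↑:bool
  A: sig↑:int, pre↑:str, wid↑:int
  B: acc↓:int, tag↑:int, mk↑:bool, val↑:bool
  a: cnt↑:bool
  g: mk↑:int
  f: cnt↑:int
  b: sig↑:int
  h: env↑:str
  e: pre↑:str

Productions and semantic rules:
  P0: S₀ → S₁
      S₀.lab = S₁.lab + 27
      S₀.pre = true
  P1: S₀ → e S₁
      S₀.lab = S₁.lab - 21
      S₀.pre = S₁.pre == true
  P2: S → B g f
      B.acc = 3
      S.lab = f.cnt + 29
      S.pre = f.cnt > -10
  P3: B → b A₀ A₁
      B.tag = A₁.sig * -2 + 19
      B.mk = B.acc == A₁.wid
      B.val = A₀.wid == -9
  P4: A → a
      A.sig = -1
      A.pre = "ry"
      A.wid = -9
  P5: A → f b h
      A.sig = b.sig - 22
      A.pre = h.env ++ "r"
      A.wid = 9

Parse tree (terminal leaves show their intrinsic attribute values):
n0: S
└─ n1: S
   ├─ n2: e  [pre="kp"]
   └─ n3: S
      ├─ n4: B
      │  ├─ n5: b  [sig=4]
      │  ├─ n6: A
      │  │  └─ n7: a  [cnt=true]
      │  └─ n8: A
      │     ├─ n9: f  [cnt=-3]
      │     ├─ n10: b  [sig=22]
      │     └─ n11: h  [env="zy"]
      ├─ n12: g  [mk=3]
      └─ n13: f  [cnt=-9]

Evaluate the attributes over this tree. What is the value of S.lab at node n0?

26

1. n2.pre = "kp"  [terminal]
2. n4.acc = 3  [3]
3. n5.sig = 4  [terminal]
4. n7.cnt = true  [terminal]
5. n6.sig = -1  [-1]
6. n6.pre = "ry"  ["ry"]
7. n6.wid = -9  [-9]
8. n9.cnt = -3  [terminal]
9. n10.sig = 22  [terminal]
10. n11.env = "zy"  [terminal]
11. n8.sig = 0  [b.sig - 22]
12. n8.pre = "zyr"  [h.env ++ "r"]
13. n8.wid = 9  [9]
14. n4.tag = 19  [A₁.sig * -2 + 19]
15. n4.mk = false  [B.acc == A₁.wid]
16. n4.val = true  [A₀.wid == -9]
17. n12.mk = 3  [terminal]
18. n13.cnt = -9  [terminal]
19. n3.lab = 20  [f.cnt + 29]
20. n3.pre = true  [f.cnt > -10]
21. n1.lab = -1  [S₁.lab - 21]
22. n1.pre = true  [S₁.pre == true]
23. n0.lab = 26  [S₁.lab + 27]
24. n0.pre = true  [true]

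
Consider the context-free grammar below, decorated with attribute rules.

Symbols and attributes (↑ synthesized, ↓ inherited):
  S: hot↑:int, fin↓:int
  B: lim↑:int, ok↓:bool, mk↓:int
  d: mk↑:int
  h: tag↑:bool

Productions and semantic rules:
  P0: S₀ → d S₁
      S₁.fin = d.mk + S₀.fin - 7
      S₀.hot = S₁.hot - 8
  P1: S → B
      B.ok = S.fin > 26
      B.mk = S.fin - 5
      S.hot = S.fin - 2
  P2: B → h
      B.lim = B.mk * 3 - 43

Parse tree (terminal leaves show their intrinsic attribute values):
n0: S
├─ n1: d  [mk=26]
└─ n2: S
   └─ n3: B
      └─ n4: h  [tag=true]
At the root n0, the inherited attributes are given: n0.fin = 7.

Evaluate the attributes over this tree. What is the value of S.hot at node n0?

1. n0.fin = 7  [given at root]
2. n1.mk = 26  [terminal]
3. n2.fin = 26  [d.mk + S₀.fin - 7]
4. n3.ok = false  [S.fin > 26]
5. n3.mk = 21  [S.fin - 5]
6. n4.tag = true  [terminal]
7. n3.lim = 20  [B.mk * 3 - 43]
8. n2.hot = 24  [S.fin - 2]
9. n0.hot = 16  [S₁.hot - 8]

16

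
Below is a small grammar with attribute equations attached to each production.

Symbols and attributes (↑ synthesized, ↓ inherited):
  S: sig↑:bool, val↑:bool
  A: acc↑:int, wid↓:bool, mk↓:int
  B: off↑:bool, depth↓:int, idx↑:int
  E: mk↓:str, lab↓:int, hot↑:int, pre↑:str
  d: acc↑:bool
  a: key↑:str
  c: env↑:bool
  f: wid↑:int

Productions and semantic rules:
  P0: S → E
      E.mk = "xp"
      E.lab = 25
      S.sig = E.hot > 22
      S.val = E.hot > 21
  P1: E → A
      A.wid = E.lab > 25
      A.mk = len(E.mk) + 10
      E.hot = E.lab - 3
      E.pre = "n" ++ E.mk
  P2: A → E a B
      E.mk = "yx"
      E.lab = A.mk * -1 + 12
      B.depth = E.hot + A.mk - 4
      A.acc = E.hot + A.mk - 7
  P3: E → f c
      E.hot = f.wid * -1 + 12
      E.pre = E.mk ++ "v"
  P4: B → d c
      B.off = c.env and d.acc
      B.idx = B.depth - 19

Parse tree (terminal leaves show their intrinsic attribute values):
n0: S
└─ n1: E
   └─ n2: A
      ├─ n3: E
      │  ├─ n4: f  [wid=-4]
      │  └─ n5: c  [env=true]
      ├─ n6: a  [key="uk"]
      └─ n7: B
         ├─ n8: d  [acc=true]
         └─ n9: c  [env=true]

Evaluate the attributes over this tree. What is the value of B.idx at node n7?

1. n1.mk = "xp"  ["xp"]
2. n1.lab = 25  [25]
3. n2.wid = false  [E.lab > 25]
4. n2.mk = 12  [len(E.mk) + 10]
5. n3.mk = "yx"  ["yx"]
6. n3.lab = 0  [A.mk * -1 + 12]
7. n4.wid = -4  [terminal]
8. n5.env = true  [terminal]
9. n3.hot = 16  [f.wid * -1 + 12]
10. n3.pre = "yxv"  [E.mk ++ "v"]
11. n6.key = "uk"  [terminal]
12. n7.depth = 24  [E.hot + A.mk - 4]
13. n8.acc = true  [terminal]
14. n9.env = true  [terminal]
15. n7.off = true  [c.env and d.acc]
16. n7.idx = 5  [B.depth - 19]
17. n2.acc = 21  [E.hot + A.mk - 7]
18. n1.hot = 22  [E.lab - 3]
19. n1.pre = "nxp"  ["n" ++ E.mk]
20. n0.sig = false  [E.hot > 22]
21. n0.val = true  [E.hot > 21]

5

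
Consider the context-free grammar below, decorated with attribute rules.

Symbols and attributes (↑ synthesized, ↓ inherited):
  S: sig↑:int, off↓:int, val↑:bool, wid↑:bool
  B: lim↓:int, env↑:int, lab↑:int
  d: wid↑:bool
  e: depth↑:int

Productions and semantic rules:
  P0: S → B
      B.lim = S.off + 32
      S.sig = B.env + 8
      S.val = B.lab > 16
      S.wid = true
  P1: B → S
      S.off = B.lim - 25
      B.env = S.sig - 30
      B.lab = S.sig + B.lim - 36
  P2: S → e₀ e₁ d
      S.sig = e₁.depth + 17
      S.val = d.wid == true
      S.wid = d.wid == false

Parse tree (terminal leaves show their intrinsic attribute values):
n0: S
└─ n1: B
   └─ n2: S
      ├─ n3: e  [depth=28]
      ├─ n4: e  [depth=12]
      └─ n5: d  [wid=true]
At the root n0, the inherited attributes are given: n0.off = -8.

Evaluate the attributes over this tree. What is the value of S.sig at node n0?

7

1. n0.off = -8  [given at root]
2. n1.lim = 24  [S.off + 32]
3. n2.off = -1  [B.lim - 25]
4. n3.depth = 28  [terminal]
5. n4.depth = 12  [terminal]
6. n5.wid = true  [terminal]
7. n2.sig = 29  [e₁.depth + 17]
8. n2.val = true  [d.wid == true]
9. n2.wid = false  [d.wid == false]
10. n1.env = -1  [S.sig - 30]
11. n1.lab = 17  [S.sig + B.lim - 36]
12. n0.sig = 7  [B.env + 8]
13. n0.val = true  [B.lab > 16]
14. n0.wid = true  [true]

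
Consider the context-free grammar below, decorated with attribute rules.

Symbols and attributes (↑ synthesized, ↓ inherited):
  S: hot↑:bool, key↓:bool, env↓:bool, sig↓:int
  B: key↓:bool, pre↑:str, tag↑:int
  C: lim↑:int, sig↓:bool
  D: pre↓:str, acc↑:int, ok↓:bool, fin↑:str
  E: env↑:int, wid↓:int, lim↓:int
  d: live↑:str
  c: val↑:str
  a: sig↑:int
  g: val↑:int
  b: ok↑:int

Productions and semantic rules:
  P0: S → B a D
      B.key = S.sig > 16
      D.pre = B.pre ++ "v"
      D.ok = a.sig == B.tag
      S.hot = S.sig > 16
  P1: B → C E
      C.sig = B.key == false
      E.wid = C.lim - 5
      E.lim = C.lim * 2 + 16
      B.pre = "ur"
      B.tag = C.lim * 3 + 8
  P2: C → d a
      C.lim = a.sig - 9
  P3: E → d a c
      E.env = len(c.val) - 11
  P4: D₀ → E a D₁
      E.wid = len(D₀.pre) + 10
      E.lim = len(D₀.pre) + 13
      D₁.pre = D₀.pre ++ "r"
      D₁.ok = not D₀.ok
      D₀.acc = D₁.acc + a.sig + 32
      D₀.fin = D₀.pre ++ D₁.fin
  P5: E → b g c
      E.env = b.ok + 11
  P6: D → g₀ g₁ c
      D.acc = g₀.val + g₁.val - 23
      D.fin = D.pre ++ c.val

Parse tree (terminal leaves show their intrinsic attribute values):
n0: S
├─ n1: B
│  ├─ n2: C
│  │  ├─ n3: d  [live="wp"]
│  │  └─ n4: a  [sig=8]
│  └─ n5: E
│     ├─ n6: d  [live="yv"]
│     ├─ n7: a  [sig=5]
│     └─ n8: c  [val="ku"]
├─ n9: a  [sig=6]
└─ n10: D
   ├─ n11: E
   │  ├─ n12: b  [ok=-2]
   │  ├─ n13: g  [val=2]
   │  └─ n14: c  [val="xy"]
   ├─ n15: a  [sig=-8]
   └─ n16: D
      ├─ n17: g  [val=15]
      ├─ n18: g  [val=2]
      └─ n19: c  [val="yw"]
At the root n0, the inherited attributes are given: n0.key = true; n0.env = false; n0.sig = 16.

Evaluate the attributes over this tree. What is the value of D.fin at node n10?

"urvurvryw"

1. n0.key = true  [given at root]
2. n0.env = false  [given at root]
3. n0.sig = 16  [given at root]
4. n1.key = false  [S.sig > 16]
5. n2.sig = true  [B.key == false]
6. n3.live = "wp"  [terminal]
7. n4.sig = 8  [terminal]
8. n2.lim = -1  [a.sig - 9]
9. n5.wid = -6  [C.lim - 5]
10. n5.lim = 14  [C.lim * 2 + 16]
11. n6.live = "yv"  [terminal]
12. n7.sig = 5  [terminal]
13. n8.val = "ku"  [terminal]
14. n5.env = -9  [len(c.val) - 11]
15. n1.pre = "ur"  ["ur"]
16. n1.tag = 5  [C.lim * 3 + 8]
17. n9.sig = 6  [terminal]
18. n10.pre = "urv"  [B.pre ++ "v"]
19. n10.ok = false  [a.sig == B.tag]
20. n11.wid = 13  [len(D₀.pre) + 10]
21. n11.lim = 16  [len(D₀.pre) + 13]
22. n12.ok = -2  [terminal]
23. n13.val = 2  [terminal]
24. n14.val = "xy"  [terminal]
25. n11.env = 9  [b.ok + 11]
26. n15.sig = -8  [terminal]
27. n16.pre = "urvr"  [D₀.pre ++ "r"]
28. n16.ok = true  [not D₀.ok]
29. n17.val = 15  [terminal]
30. n18.val = 2  [terminal]
31. n19.val = "yw"  [terminal]
32. n16.acc = -6  [g₀.val + g₁.val - 23]
33. n16.fin = "urvryw"  [D.pre ++ c.val]
34. n10.acc = 18  [D₁.acc + a.sig + 32]
35. n10.fin = "urvurvryw"  [D₀.pre ++ D₁.fin]
36. n0.hot = false  [S.sig > 16]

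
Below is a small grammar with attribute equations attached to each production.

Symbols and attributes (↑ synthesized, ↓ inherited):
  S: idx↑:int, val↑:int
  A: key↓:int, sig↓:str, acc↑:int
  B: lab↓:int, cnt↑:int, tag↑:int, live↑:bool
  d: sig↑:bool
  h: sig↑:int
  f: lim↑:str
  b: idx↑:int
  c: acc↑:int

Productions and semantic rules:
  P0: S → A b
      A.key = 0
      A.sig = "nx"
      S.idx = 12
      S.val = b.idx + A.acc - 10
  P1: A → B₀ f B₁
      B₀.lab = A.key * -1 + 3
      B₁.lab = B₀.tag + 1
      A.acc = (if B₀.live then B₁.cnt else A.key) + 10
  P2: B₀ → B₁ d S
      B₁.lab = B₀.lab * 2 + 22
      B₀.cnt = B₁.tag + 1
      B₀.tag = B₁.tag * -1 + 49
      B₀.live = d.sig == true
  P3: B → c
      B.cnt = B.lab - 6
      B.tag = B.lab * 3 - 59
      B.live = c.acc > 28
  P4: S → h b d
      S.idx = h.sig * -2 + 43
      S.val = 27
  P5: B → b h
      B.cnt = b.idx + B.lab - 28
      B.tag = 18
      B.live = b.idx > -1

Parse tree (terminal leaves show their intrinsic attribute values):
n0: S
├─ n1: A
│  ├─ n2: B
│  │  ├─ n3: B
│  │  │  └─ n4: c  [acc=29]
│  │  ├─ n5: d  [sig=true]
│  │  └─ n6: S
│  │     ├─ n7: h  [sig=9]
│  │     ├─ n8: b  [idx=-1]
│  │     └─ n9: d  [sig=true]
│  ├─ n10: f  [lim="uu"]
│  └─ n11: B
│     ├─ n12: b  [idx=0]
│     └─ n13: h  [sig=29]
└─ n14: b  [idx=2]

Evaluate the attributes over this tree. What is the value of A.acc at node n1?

1. n1.key = 0  [0]
2. n1.sig = "nx"  ["nx"]
3. n2.lab = 3  [A.key * -1 + 3]
4. n3.lab = 28  [B₀.lab * 2 + 22]
5. n4.acc = 29  [terminal]
6. n3.cnt = 22  [B.lab - 6]
7. n3.tag = 25  [B.lab * 3 - 59]
8. n3.live = true  [c.acc > 28]
9. n5.sig = true  [terminal]
10. n7.sig = 9  [terminal]
11. n8.idx = -1  [terminal]
12. n9.sig = true  [terminal]
13. n6.idx = 25  [h.sig * -2 + 43]
14. n6.val = 27  [27]
15. n2.cnt = 26  [B₁.tag + 1]
16. n2.tag = 24  [B₁.tag * -1 + 49]
17. n2.live = true  [d.sig == true]
18. n10.lim = "uu"  [terminal]
19. n11.lab = 25  [B₀.tag + 1]
20. n12.idx = 0  [terminal]
21. n13.sig = 29  [terminal]
22. n11.cnt = -3  [b.idx + B.lab - 28]
23. n11.tag = 18  [18]
24. n11.live = true  [b.idx > -1]
25. n1.acc = 7  [(if B₀.live then B₁.cnt else A.key) + 10]
26. n14.idx = 2  [terminal]
27. n0.idx = 12  [12]
28. n0.val = -1  [b.idx + A.acc - 10]

7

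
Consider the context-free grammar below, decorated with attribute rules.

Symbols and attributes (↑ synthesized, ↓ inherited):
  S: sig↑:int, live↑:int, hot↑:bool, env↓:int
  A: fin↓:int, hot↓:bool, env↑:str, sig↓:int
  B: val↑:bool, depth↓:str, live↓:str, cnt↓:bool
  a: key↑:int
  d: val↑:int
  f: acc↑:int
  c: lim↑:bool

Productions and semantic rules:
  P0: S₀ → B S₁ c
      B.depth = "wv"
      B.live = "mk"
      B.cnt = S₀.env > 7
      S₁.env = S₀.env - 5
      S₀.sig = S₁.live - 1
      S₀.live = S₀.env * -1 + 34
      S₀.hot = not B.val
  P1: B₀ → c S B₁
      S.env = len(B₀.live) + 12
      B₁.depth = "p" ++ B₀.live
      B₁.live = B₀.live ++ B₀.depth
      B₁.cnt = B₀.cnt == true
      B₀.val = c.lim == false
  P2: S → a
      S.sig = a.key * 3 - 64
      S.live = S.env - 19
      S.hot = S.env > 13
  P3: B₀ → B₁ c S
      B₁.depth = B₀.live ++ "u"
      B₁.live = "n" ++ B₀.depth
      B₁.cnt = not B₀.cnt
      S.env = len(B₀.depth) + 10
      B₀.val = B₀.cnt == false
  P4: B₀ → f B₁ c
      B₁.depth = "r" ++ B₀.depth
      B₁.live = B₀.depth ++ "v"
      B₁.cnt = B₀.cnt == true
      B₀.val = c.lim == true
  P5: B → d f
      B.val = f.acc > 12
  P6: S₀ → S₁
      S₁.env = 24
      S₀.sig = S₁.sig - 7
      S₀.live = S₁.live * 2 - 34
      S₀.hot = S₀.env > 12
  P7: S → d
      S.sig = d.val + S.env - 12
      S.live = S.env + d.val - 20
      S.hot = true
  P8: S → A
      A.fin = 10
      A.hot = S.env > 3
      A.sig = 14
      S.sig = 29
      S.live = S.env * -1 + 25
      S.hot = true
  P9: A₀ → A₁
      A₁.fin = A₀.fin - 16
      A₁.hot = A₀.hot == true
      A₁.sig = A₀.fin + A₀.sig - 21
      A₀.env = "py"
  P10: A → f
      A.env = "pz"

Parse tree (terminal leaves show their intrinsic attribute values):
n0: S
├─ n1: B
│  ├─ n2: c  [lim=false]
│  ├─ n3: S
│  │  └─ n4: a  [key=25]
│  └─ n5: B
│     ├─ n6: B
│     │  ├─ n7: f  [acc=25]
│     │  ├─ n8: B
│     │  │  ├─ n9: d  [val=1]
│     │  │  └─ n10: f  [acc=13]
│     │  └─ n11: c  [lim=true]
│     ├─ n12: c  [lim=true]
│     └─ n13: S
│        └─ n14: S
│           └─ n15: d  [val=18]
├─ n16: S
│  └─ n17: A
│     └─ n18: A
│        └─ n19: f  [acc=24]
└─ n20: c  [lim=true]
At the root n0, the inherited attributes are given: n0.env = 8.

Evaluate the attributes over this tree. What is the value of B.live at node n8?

1. n0.env = 8  [given at root]
2. n1.depth = "wv"  ["wv"]
3. n1.live = "mk"  ["mk"]
4. n1.cnt = true  [S₀.env > 7]
5. n2.lim = false  [terminal]
6. n3.env = 14  [len(B₀.live) + 12]
7. n4.key = 25  [terminal]
8. n3.sig = 11  [a.key * 3 - 64]
9. n3.live = -5  [S.env - 19]
10. n3.hot = true  [S.env > 13]
11. n5.depth = "pmk"  ["p" ++ B₀.live]
12. n5.live = "mkwv"  [B₀.live ++ B₀.depth]
13. n5.cnt = true  [B₀.cnt == true]
14. n6.depth = "mkwvu"  [B₀.live ++ "u"]
15. n6.live = "npmk"  ["n" ++ B₀.depth]
16. n6.cnt = false  [not B₀.cnt]
17. n7.acc = 25  [terminal]
18. n8.depth = "rmkwvu"  ["r" ++ B₀.depth]
19. n8.live = "mkwvuv"  [B₀.depth ++ "v"]
20. n8.cnt = false  [B₀.cnt == true]
21. n9.val = 1  [terminal]
22. n10.acc = 13  [terminal]
23. n8.val = true  [f.acc > 12]
24. n11.lim = true  [terminal]
25. n6.val = true  [c.lim == true]
26. n12.lim = true  [terminal]
27. n13.env = 13  [len(B₀.depth) + 10]
28. n14.env = 24  [24]
29. n15.val = 18  [terminal]
30. n14.sig = 30  [d.val + S.env - 12]
31. n14.live = 22  [S.env + d.val - 20]
32. n14.hot = true  [true]
33. n13.sig = 23  [S₁.sig - 7]
34. n13.live = 10  [S₁.live * 2 - 34]
35. n13.hot = true  [S₀.env > 12]
36. n5.val = false  [B₀.cnt == false]
37. n1.val = true  [c.lim == false]
38. n16.env = 3  [S₀.env - 5]
39. n17.fin = 10  [10]
40. n17.hot = false  [S.env > 3]
41. n17.sig = 14  [14]
42. n18.fin = -6  [A₀.fin - 16]
43. n18.hot = false  [A₀.hot == true]
44. n18.sig = 3  [A₀.fin + A₀.sig - 21]
45. n19.acc = 24  [terminal]
46. n18.env = "pz"  ["pz"]
47. n17.env = "py"  ["py"]
48. n16.sig = 29  [29]
49. n16.live = 22  [S.env * -1 + 25]
50. n16.hot = true  [true]
51. n20.lim = true  [terminal]
52. n0.sig = 21  [S₁.live - 1]
53. n0.live = 26  [S₀.env * -1 + 34]
54. n0.hot = false  [not B.val]

"mkwvuv"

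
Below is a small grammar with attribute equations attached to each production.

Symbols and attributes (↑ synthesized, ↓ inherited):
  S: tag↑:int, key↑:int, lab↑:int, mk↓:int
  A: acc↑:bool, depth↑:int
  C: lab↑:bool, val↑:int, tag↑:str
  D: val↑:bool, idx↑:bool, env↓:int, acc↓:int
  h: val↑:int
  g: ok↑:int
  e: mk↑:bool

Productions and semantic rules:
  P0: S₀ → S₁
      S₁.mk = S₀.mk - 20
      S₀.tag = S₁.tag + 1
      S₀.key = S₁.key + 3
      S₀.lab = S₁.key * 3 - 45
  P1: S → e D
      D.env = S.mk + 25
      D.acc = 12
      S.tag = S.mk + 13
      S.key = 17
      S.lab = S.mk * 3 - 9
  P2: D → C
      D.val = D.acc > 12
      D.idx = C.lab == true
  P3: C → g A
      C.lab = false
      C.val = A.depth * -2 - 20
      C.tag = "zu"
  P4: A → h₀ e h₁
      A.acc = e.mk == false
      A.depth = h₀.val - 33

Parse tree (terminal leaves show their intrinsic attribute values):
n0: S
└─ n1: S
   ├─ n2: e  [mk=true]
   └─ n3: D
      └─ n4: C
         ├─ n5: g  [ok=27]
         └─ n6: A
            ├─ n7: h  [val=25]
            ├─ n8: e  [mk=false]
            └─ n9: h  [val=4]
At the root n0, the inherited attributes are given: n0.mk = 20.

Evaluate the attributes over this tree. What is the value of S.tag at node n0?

14

1. n0.mk = 20  [given at root]
2. n1.mk = 0  [S₀.mk - 20]
3. n2.mk = true  [terminal]
4. n3.env = 25  [S.mk + 25]
5. n3.acc = 12  [12]
6. n5.ok = 27  [terminal]
7. n7.val = 25  [terminal]
8. n8.mk = false  [terminal]
9. n9.val = 4  [terminal]
10. n6.acc = true  [e.mk == false]
11. n6.depth = -8  [h₀.val - 33]
12. n4.lab = false  [false]
13. n4.val = -4  [A.depth * -2 - 20]
14. n4.tag = "zu"  ["zu"]
15. n3.val = false  [D.acc > 12]
16. n3.idx = false  [C.lab == true]
17. n1.tag = 13  [S.mk + 13]
18. n1.key = 17  [17]
19. n1.lab = -9  [S.mk * 3 - 9]
20. n0.tag = 14  [S₁.tag + 1]
21. n0.key = 20  [S₁.key + 3]
22. n0.lab = 6  [S₁.key * 3 - 45]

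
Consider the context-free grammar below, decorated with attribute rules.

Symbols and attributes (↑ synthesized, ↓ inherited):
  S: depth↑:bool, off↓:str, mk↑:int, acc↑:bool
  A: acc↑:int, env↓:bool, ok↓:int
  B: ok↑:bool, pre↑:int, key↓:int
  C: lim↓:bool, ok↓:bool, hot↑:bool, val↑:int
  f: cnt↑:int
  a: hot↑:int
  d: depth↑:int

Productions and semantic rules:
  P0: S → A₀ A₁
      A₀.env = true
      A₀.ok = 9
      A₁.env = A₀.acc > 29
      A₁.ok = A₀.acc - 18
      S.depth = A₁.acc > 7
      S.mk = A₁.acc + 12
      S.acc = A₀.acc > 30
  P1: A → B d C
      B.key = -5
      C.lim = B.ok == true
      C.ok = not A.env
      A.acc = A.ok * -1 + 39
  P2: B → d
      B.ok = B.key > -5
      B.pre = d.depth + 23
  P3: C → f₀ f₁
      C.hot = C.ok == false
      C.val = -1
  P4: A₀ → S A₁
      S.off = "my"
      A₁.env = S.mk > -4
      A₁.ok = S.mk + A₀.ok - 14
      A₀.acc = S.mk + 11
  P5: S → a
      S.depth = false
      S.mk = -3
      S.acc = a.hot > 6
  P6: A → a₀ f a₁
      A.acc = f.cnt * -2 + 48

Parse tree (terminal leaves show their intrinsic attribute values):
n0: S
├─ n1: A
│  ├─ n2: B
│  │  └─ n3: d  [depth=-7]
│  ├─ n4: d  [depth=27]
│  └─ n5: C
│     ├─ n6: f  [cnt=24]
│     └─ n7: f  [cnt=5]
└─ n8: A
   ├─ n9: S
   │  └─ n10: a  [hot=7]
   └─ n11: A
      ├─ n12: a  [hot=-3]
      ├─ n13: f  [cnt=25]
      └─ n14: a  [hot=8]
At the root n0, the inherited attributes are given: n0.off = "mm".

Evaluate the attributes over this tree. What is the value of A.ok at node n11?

1. n0.off = "mm"  [given at root]
2. n1.env = true  [true]
3. n1.ok = 9  [9]
4. n2.key = -5  [-5]
5. n3.depth = -7  [terminal]
6. n2.ok = false  [B.key > -5]
7. n2.pre = 16  [d.depth + 23]
8. n4.depth = 27  [terminal]
9. n5.lim = false  [B.ok == true]
10. n5.ok = false  [not A.env]
11. n6.cnt = 24  [terminal]
12. n7.cnt = 5  [terminal]
13. n5.hot = true  [C.ok == false]
14. n5.val = -1  [-1]
15. n1.acc = 30  [A.ok * -1 + 39]
16. n8.env = true  [A₀.acc > 29]
17. n8.ok = 12  [A₀.acc - 18]
18. n9.off = "my"  ["my"]
19. n10.hot = 7  [terminal]
20. n9.depth = false  [false]
21. n9.mk = -3  [-3]
22. n9.acc = true  [a.hot > 6]
23. n11.env = true  [S.mk > -4]
24. n11.ok = -5  [S.mk + A₀.ok - 14]
25. n12.hot = -3  [terminal]
26. n13.cnt = 25  [terminal]
27. n14.hot = 8  [terminal]
28. n11.acc = -2  [f.cnt * -2 + 48]
29. n8.acc = 8  [S.mk + 11]
30. n0.depth = true  [A₁.acc > 7]
31. n0.mk = 20  [A₁.acc + 12]
32. n0.acc = false  [A₀.acc > 30]

-5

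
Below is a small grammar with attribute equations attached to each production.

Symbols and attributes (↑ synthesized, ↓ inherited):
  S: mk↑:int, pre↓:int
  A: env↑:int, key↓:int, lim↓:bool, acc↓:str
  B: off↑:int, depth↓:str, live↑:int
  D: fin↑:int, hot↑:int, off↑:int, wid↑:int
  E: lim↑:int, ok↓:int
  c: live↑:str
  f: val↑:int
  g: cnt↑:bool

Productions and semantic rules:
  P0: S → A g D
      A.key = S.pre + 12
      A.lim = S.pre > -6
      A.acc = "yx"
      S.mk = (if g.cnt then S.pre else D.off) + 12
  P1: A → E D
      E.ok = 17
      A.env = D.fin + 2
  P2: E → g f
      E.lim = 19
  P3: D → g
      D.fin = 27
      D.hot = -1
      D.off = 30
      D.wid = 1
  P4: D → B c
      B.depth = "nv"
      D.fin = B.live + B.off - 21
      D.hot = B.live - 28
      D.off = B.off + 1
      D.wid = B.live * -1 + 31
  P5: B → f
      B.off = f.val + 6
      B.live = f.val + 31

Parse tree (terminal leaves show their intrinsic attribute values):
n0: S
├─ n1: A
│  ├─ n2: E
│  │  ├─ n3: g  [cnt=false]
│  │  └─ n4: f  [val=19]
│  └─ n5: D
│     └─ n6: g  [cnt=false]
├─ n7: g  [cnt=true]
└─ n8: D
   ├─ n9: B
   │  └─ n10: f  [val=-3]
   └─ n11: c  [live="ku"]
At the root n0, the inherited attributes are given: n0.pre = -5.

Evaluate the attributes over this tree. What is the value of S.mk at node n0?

1. n0.pre = -5  [given at root]
2. n1.key = 7  [S.pre + 12]
3. n1.lim = true  [S.pre > -6]
4. n1.acc = "yx"  ["yx"]
5. n2.ok = 17  [17]
6. n3.cnt = false  [terminal]
7. n4.val = 19  [terminal]
8. n2.lim = 19  [19]
9. n6.cnt = false  [terminal]
10. n5.fin = 27  [27]
11. n5.hot = -1  [-1]
12. n5.off = 30  [30]
13. n5.wid = 1  [1]
14. n1.env = 29  [D.fin + 2]
15. n7.cnt = true  [terminal]
16. n9.depth = "nv"  ["nv"]
17. n10.val = -3  [terminal]
18. n9.off = 3  [f.val + 6]
19. n9.live = 28  [f.val + 31]
20. n11.live = "ku"  [terminal]
21. n8.fin = 10  [B.live + B.off - 21]
22. n8.hot = 0  [B.live - 28]
23. n8.off = 4  [B.off + 1]
24. n8.wid = 3  [B.live * -1 + 31]
25. n0.mk = 7  [(if g.cnt then S.pre else D.off) + 12]

7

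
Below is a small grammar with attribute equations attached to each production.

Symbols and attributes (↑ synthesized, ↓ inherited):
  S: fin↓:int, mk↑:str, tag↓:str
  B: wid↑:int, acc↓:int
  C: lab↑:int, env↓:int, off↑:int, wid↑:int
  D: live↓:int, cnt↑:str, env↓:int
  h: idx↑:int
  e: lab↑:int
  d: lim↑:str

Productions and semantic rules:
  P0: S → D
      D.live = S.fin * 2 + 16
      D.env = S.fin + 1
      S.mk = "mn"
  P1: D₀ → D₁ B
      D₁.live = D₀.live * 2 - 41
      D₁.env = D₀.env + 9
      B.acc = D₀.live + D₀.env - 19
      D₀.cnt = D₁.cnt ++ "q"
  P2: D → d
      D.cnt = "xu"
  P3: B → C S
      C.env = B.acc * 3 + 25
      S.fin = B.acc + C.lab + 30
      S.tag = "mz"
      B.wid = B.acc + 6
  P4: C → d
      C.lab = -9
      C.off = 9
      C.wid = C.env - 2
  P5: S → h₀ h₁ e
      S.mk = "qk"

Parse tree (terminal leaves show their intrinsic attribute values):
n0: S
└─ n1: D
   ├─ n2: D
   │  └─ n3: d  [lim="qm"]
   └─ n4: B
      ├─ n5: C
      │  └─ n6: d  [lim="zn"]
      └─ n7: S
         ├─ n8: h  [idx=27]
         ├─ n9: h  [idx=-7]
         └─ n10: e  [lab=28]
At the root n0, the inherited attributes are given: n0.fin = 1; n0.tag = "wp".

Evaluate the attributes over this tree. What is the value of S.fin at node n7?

1. n0.fin = 1  [given at root]
2. n0.tag = "wp"  [given at root]
3. n1.live = 18  [S.fin * 2 + 16]
4. n1.env = 2  [S.fin + 1]
5. n2.live = -5  [D₀.live * 2 - 41]
6. n2.env = 11  [D₀.env + 9]
7. n3.lim = "qm"  [terminal]
8. n2.cnt = "xu"  ["xu"]
9. n4.acc = 1  [D₀.live + D₀.env - 19]
10. n5.env = 28  [B.acc * 3 + 25]
11. n6.lim = "zn"  [terminal]
12. n5.lab = -9  [-9]
13. n5.off = 9  [9]
14. n5.wid = 26  [C.env - 2]
15. n7.fin = 22  [B.acc + C.lab + 30]
16. n7.tag = "mz"  ["mz"]
17. n8.idx = 27  [terminal]
18. n9.idx = -7  [terminal]
19. n10.lab = 28  [terminal]
20. n7.mk = "qk"  ["qk"]
21. n4.wid = 7  [B.acc + 6]
22. n1.cnt = "xuq"  [D₁.cnt ++ "q"]
23. n0.mk = "mn"  ["mn"]

22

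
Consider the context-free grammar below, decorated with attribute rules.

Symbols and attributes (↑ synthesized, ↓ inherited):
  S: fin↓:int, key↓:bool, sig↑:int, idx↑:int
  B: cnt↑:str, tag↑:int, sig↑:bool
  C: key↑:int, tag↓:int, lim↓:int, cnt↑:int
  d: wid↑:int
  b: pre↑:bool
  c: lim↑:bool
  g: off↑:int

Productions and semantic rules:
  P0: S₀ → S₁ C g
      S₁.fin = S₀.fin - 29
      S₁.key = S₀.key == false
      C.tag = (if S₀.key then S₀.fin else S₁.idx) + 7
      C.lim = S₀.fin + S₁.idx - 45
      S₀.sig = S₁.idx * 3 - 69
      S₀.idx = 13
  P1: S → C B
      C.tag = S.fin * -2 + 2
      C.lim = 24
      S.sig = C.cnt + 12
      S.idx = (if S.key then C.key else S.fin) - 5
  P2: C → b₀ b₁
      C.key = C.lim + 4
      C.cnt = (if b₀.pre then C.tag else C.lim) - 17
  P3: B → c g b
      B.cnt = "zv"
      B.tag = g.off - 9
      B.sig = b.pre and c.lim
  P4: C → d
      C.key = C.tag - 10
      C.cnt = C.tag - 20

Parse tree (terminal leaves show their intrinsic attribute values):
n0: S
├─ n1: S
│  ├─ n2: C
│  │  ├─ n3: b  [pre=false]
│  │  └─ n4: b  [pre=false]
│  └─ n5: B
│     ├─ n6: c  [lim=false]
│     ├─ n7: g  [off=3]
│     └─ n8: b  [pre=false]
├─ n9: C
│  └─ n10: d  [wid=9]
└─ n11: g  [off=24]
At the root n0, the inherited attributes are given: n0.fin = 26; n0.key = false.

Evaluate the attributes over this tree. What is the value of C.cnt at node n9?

1. n0.fin = 26  [given at root]
2. n0.key = false  [given at root]
3. n1.fin = -3  [S₀.fin - 29]
4. n1.key = true  [S₀.key == false]
5. n2.tag = 8  [S.fin * -2 + 2]
6. n2.lim = 24  [24]
7. n3.pre = false  [terminal]
8. n4.pre = false  [terminal]
9. n2.key = 28  [C.lim + 4]
10. n2.cnt = 7  [(if b₀.pre then C.tag else C.lim) - 17]
11. n6.lim = false  [terminal]
12. n7.off = 3  [terminal]
13. n8.pre = false  [terminal]
14. n5.cnt = "zv"  ["zv"]
15. n5.tag = -6  [g.off - 9]
16. n5.sig = false  [b.pre and c.lim]
17. n1.sig = 19  [C.cnt + 12]
18. n1.idx = 23  [(if S.key then C.key else S.fin) - 5]
19. n9.tag = 30  [(if S₀.key then S₀.fin else S₁.idx) + 7]
20. n9.lim = 4  [S₀.fin + S₁.idx - 45]
21. n10.wid = 9  [terminal]
22. n9.key = 20  [C.tag - 10]
23. n9.cnt = 10  [C.tag - 20]
24. n11.off = 24  [terminal]
25. n0.sig = 0  [S₁.idx * 3 - 69]
26. n0.idx = 13  [13]

10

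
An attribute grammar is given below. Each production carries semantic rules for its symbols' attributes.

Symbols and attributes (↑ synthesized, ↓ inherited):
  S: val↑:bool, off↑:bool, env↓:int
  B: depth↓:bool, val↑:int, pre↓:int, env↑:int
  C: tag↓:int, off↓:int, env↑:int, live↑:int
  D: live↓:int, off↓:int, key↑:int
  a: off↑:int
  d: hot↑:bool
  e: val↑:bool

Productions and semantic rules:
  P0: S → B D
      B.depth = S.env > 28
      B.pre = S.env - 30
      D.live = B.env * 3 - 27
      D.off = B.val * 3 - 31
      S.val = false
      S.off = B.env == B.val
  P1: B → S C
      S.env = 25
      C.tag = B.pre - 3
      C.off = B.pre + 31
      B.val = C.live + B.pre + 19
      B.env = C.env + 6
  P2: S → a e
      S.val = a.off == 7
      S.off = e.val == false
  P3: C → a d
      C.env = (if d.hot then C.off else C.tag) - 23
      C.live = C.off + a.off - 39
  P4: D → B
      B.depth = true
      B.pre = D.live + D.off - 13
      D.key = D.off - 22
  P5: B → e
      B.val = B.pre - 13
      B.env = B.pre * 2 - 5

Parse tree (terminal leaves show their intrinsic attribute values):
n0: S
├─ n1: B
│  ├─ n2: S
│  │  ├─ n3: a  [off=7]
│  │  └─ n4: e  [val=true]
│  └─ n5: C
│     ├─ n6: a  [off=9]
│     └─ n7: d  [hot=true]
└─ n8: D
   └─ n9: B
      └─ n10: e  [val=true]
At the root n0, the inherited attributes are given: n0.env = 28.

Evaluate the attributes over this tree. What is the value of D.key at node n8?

-5

1. n0.env = 28  [given at root]
2. n1.depth = false  [S.env > 28]
3. n1.pre = -2  [S.env - 30]
4. n2.env = 25  [25]
5. n3.off = 7  [terminal]
6. n4.val = true  [terminal]
7. n2.val = true  [a.off == 7]
8. n2.off = false  [e.val == false]
9. n5.tag = -5  [B.pre - 3]
10. n5.off = 29  [B.pre + 31]
11. n6.off = 9  [terminal]
12. n7.hot = true  [terminal]
13. n5.env = 6  [(if d.hot then C.off else C.tag) - 23]
14. n5.live = -1  [C.off + a.off - 39]
15. n1.val = 16  [C.live + B.pre + 19]
16. n1.env = 12  [C.env + 6]
17. n8.live = 9  [B.env * 3 - 27]
18. n8.off = 17  [B.val * 3 - 31]
19. n9.depth = true  [true]
20. n9.pre = 13  [D.live + D.off - 13]
21. n10.val = true  [terminal]
22. n9.val = 0  [B.pre - 13]
23. n9.env = 21  [B.pre * 2 - 5]
24. n8.key = -5  [D.off - 22]
25. n0.val = false  [false]
26. n0.off = false  [B.env == B.val]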